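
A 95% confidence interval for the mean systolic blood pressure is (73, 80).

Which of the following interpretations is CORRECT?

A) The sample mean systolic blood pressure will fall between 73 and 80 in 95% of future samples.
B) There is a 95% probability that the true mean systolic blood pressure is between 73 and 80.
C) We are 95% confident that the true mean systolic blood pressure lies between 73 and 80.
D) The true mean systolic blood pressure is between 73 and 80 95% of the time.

A confidence interval represents our confidence in the procedure, not a probability statement about the parameter.

Key concept: If we repeated this sampling process many times and computed a 95% CI each time, about 95% of those intervals would contain the true population parameter.

For this specific interval (73, 80):
- Midpoint (point estimate): 76.5
- Margin of error: 3.5

The correct interpretation is the one stating confidence that the true parameter lies in the interval — option C.

C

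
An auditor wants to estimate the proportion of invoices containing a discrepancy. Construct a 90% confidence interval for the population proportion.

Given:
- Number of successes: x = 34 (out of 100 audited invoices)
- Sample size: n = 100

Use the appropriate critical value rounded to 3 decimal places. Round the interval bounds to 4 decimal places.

Sample proportion: p̂ = 34/100 = 0.340000

Check conditions for normal approximation:
  np̂ = 34 ≥ 10 ✓
  n(1-p̂) = 66 ≥ 10 ✓

The sample is large enough, so use a z-interval (normal approximation) for the proportion.

For 90% confidence, z* = 1.645 (from standard normal table)

Standard error: SE = √(p̂(1-p̂)/n) = √(0.340000×0.660000/100) = 0.04737088

Margin of error: E = z* × SE = 1.645 × 0.04737088 = 0.077925

Z-interval: p̂ ± E = 0.340000 ± 0.077925 = (0.262075, 0.417925)

Rounded to 4 decimal places:

(0.2621, 0.4179)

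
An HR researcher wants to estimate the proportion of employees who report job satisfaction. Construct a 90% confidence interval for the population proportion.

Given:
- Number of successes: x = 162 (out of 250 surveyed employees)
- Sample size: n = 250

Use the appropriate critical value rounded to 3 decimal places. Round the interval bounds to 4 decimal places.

Sample proportion: p̂ = 162/250 = 0.648000

Check conditions for normal approximation:
  np̂ = 162 ≥ 10 ✓
  n(1-p̂) = 88 ≥ 10 ✓

The sample is large enough, so use a z-interval (normal approximation) for the proportion.

For 90% confidence, z* = 1.645 (from standard normal table)

Standard error: SE = √(p̂(1-p̂)/n) = √(0.648000×0.352000/250) = 0.03020569

Margin of error: E = z* × SE = 1.645 × 0.03020569 = 0.049688

Z-interval: p̂ ± E = 0.648000 ± 0.049688 = (0.598312, 0.697688)

Rounded to 4 decimal places:

(0.5983, 0.6977)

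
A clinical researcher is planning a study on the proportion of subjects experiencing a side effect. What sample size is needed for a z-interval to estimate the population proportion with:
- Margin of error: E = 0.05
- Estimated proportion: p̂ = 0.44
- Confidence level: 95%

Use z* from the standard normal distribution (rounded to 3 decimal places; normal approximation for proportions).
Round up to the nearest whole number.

Using z* for proportion z-interval (normal approximation).

For 95% confidence, z* = 1.96 (from standard normal table)

Sample size formula for proportion z-interval: n = z*²p̂(1-p̂)/E²

n = 1.96² × 0.44 × 0.56 / 0.05²
  = 3.8416 × 0.2464 / 0.0025
  = 378.6281

Round up to the nearest whole number: n = 379

379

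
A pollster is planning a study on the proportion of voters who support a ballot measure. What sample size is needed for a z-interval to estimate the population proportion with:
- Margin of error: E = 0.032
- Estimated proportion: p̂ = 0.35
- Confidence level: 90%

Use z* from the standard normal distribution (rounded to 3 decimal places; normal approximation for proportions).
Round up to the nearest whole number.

Using z* for proportion z-interval (normal approximation).

For 90% confidence, z* = 1.645 (from standard normal table)

Sample size formula for proportion z-interval: n = z*²p̂(1-p̂)/E²

n = 1.645² × 0.35 × 0.65 / 0.032²
  = 2.706025 × 0.2275 / 0.001024
  = 601.1921

Round up to the nearest whole number: n = 602

602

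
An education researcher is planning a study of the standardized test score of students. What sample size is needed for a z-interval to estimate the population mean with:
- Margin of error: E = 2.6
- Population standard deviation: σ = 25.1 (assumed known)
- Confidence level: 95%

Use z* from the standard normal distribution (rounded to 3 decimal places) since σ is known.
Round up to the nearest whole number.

Using z* since population σ is known (z-interval formula).

For 95% confidence, z* = 1.96 (from standard normal table)

Sample size formula for z-interval: n = (z*σ/E)²

n = (1.96 × 25.1 / 2.6)²
  = (18.921538)²
  = 358.0246

Round up to the nearest whole number: n = 359

359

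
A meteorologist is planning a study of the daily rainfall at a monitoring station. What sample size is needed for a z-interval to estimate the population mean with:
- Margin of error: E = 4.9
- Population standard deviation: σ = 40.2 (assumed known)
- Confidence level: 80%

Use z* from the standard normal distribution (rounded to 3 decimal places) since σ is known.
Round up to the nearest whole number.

Using z* since population σ is known (z-interval formula).

For 80% confidence, z* = 1.282 (from standard normal table)

Sample size formula for z-interval: n = (z*σ/E)²

n = (1.282 × 40.2 / 4.9)²
  = (10.517633)²
  = 110.6206

Round up to the nearest whole number: n = 111

111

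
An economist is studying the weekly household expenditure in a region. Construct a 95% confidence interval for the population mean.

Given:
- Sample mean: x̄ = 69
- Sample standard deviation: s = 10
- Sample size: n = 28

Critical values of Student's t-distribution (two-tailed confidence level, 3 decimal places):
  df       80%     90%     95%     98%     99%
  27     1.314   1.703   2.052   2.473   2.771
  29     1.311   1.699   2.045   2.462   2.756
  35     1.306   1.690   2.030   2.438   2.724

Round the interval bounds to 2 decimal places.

The population standard deviation σ is unknown (only the sample standard deviation s is given), so use a t-interval with df = n - 1 = 28 - 1 = 27.

For 95% confidence with df = 27, t* = 2.052 (from t-table)

Standard error: SE = s/√n = 10/√28 = 1.889822

Margin of error: E = t* × SE = 2.052 × 1.889822 = 3.8779

T-interval: x̄ ± E = 69 ± 3.8779 = (65.1221, 72.8779)

Rounded to 2 decimal places:

(65.12, 72.88)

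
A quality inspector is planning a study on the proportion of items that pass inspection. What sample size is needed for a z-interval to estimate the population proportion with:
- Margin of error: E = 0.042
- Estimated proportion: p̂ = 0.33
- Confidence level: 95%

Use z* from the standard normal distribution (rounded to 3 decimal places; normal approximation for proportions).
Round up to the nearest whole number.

Using z* for proportion z-interval (normal approximation).

For 95% confidence, z* = 1.96 (from standard normal table)

Sample size formula for proportion z-interval: n = z*²p̂(1-p̂)/E²

n = 1.96² × 0.33 × 0.67 / 0.042²
  = 3.8416 × 0.2211 / 0.001764
  = 481.5067

Round up to the nearest whole number: n = 482

482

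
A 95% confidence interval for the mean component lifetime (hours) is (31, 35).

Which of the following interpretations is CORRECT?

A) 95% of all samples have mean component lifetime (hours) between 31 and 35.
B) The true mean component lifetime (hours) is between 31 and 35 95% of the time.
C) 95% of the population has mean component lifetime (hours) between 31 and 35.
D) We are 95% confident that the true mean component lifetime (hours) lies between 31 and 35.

A confidence interval represents our confidence in the procedure, not a probability statement about the parameter.

Key concept: If we repeated this sampling process many times and computed a 95% CI each time, about 95% of those intervals would contain the true population parameter.

For this specific interval (31, 35):
- Midpoint (point estimate): 33
- Margin of error: 2

The correct interpretation is the one stating confidence that the true parameter lies in the interval — option D.

D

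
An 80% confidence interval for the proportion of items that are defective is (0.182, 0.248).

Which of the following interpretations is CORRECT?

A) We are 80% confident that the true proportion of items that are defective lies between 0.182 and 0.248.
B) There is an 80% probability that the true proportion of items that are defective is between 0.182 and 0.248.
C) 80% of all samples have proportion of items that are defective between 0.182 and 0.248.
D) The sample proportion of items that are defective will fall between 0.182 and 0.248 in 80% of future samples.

A confidence interval represents our confidence in the procedure, not a probability statement about the parameter.

Key concept: If we repeated this sampling process many times and computed an 80% CI each time, about 80% of those intervals would contain the true population parameter.

For this specific interval (0.182, 0.248):
- Midpoint (point estimate): 0.215
- Margin of error: 0.033

The correct interpretation is the one stating confidence that the true parameter lies in the interval — option A.

A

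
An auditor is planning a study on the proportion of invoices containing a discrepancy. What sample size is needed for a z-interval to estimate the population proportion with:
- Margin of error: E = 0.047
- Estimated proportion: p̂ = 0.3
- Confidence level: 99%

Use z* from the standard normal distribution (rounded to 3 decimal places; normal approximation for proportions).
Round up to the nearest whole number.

Using z* for proportion z-interval (normal approximation).

For 99% confidence, z* = 2.576 (from standard normal table)

Sample size formula for proportion z-interval: n = z*²p̂(1-p̂)/E²

n = 2.576² × 0.3 × 0.7 / 0.047²
  = 6.635776 × 0.21 / 0.002209
  = 630.8343

Round up to the nearest whole number: n = 631

631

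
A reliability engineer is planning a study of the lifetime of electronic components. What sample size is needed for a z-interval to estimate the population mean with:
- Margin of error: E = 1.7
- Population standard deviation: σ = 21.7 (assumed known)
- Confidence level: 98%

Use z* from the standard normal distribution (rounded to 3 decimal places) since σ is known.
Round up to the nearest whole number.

Using z* since population σ is known (z-interval formula).

For 98% confidence, z* = 2.326 (from standard normal table)

Sample size formula for z-interval: n = (z*σ/E)²

n = (2.326 × 21.7 / 1.7)²
  = (29.690706)²
  = 881.5380

Round up to the nearest whole number: n = 882

882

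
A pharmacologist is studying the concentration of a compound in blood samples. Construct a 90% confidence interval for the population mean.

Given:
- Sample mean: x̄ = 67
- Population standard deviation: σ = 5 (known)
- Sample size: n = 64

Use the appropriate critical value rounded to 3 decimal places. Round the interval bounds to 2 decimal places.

The population standard deviation σ is known, so use a z-interval (standard normal critical value).

For 90% confidence, z* = 1.645 (from standard normal table)

Standard error: SE = σ/√n = 5/√64 = 0.625000

Margin of error: E = z* × SE = 1.645 × 0.625000 = 1.0281

Z-interval: x̄ ± E = 67 ± 1.0281 = (65.9719, 68.0281)

Rounded to 2 decimal places:

(65.97, 68.03)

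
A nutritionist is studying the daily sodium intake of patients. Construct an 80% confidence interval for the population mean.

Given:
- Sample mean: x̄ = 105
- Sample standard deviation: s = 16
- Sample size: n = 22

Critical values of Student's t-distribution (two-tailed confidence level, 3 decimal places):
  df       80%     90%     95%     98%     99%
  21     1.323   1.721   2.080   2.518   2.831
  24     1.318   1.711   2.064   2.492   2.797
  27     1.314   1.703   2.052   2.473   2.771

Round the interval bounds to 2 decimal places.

The population standard deviation σ is unknown (only the sample standard deviation s is given), so use a t-interval with df = n - 1 = 22 - 1 = 21.

For 80% confidence with df = 21, t* = 1.323 (from t-table)

Standard error: SE = s/√n = 16/√22 = 3.411211

Margin of error: E = t* × SE = 1.323 × 3.411211 = 4.5130

T-interval: x̄ ± E = 105 ± 4.5130 = (100.4870, 109.5130)

Rounded to 2 decimal places:

(100.49, 109.51)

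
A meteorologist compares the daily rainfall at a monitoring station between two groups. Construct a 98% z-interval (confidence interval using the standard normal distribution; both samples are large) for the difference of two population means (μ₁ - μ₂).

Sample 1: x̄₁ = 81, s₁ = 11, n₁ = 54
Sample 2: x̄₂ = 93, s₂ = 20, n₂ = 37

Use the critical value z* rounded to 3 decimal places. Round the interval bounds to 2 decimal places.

Both samples are large (n₁ = 54 ≥ 30, n₂ = 37 ≥ 30), so a z-interval for the difference of means applies.

Point estimate: x̄₁ - x̄₂ = 81 - 93 = -12

Standard error: SE = √(s₁²/n₁ + s₂²/n₂)
= √(11²/54 + 20²/37)
= √(2.240741 + 10.810811)
= 3.612693

For 98% confidence, z* = 2.326 (from standard normal table)
Margin of error: E = z* × SE = 2.326 × 3.612693 = 8.4031

Z-interval: (x̄₁ - x̄₂) ± E = -12 ± 8.4031 = (-20.4031, -3.5969)

Rounded to 2 decimal places:

(-20.40, -3.60)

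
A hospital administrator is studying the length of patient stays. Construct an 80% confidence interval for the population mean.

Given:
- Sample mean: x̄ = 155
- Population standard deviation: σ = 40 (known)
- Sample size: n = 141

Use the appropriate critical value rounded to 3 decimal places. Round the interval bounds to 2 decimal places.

The population standard deviation σ is known, so use a z-interval (standard normal critical value).

For 80% confidence, z* = 1.282 (from standard normal table)

Standard error: SE = σ/√n = 40/√141 = 3.368608

Margin of error: E = z* × SE = 1.282 × 3.368608 = 4.3186

Z-interval: x̄ ± E = 155 ± 4.3186 = (150.6814, 159.3186)

Rounded to 2 decimal places:

(150.68, 159.32)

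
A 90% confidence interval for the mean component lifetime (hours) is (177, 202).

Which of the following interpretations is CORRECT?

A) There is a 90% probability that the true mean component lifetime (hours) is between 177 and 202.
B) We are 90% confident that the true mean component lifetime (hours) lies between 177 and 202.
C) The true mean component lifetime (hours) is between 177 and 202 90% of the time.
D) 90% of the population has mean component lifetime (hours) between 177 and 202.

A confidence interval represents our confidence in the procedure, not a probability statement about the parameter.

Key concept: If we repeated this sampling process many times and computed a 90% CI each time, about 90% of those intervals would contain the true population parameter.

For this specific interval (177, 202):
- Midpoint (point estimate): 189.5
- Margin of error: 12.5

The correct interpretation is the one stating confidence that the true parameter lies in the interval — option B.

B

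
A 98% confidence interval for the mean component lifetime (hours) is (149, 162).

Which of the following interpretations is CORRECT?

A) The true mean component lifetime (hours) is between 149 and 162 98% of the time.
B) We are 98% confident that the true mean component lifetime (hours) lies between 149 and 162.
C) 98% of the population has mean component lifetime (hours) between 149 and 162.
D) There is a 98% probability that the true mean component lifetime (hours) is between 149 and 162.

A confidence interval represents our confidence in the procedure, not a probability statement about the parameter.

Key concept: If we repeated this sampling process many times and computed a 98% CI each time, about 98% of those intervals would contain the true population parameter.

For this specific interval (149, 162):
- Midpoint (point estimate): 155.5
- Margin of error: 6.5

The correct interpretation is the one stating confidence that the true parameter lies in the interval — option B.

B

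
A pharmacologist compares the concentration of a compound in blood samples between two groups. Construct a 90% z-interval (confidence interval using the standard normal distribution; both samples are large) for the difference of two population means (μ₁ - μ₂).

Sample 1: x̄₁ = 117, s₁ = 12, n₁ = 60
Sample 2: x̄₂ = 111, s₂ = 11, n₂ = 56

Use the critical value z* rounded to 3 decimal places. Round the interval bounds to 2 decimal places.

Both samples are large (n₁ = 60 ≥ 30, n₂ = 56 ≥ 30), so a z-interval for the difference of means applies.

Point estimate: x̄₁ - x̄₂ = 117 - 111 = 6

Standard error: SE = √(s₁²/n₁ + s₂²/n₂)
= √(12²/60 + 11²/56)
= √(2.400000 + 2.160714)
= 2.135583

For 90% confidence, z* = 1.645 (from standard normal table)
Margin of error: E = z* × SE = 1.645 × 2.135583 = 3.5130

Z-interval: (x̄₁ - x̄₂) ± E = 6 ± 3.5130 = (2.4870, 9.5130)

Rounded to 2 decimal places:

(2.49, 9.51)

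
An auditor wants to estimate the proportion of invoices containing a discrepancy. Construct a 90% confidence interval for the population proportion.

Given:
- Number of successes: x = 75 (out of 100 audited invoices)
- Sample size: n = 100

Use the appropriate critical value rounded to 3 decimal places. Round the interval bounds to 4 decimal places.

Sample proportion: p̂ = 75/100 = 0.750000

Check conditions for normal approximation:
  np̂ = 75 ≥ 10 ✓
  n(1-p̂) = 25 ≥ 10 ✓

The sample is large enough, so use a z-interval (normal approximation) for the proportion.

For 90% confidence, z* = 1.645 (from standard normal table)

Standard error: SE = √(p̂(1-p̂)/n) = √(0.750000×0.250000/100) = 0.04330127

Margin of error: E = z* × SE = 1.645 × 0.04330127 = 0.071231

Z-interval: p̂ ± E = 0.750000 ± 0.071231 = (0.678769, 0.821231)

Rounded to 4 decimal places:

(0.6788, 0.8212)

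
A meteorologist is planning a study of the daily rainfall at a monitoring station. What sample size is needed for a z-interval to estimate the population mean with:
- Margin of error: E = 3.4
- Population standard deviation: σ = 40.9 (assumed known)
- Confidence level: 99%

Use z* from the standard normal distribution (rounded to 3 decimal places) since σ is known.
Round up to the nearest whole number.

Using z* since population σ is known (z-interval formula).

For 99% confidence, z* = 2.576 (from standard normal table)

Sample size formula for z-interval: n = (z*σ/E)²

n = (2.576 × 40.9 / 3.4)²
  = (30.987765)²
  = 960.2416

Round up to the nearest whole number: n = 961

961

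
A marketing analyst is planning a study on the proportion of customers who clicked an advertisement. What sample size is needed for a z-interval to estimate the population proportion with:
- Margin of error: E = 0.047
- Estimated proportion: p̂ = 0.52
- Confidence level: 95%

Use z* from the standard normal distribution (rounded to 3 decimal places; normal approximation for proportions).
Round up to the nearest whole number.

Using z* for proportion z-interval (normal approximation).

For 95% confidence, z* = 1.96 (from standard normal table)

Sample size formula for proportion z-interval: n = z*²p̂(1-p̂)/E²

n = 1.96² × 0.52 × 0.48 / 0.047²
  = 3.8416 × 0.2496 / 0.002209
  = 434.0712

Round up to the nearest whole number: n = 435

435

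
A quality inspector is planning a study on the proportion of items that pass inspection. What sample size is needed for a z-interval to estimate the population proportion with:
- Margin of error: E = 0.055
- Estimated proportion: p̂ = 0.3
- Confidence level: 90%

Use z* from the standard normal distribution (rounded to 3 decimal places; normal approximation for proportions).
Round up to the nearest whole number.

Using z* for proportion z-interval (normal approximation).

For 90% confidence, z* = 1.645 (from standard normal table)

Sample size formula for proportion z-interval: n = z*²p̂(1-p̂)/E²

n = 1.645² × 0.3 × 0.7 / 0.055²
  = 2.706025 × 0.21 / 0.003025
  = 187.8563

Round up to the nearest whole number: n = 188

188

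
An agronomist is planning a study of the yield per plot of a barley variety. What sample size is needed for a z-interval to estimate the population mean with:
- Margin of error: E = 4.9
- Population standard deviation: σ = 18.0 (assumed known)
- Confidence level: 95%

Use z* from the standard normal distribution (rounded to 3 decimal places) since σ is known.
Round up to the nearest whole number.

Using z* since population σ is known (z-interval formula).

For 95% confidence, z* = 1.96 (from standard normal table)

Sample size formula for z-interval: n = (z*σ/E)²

n = (1.96 × 18.0 / 4.9)²
  = (7.200000)²
  = 51.8400

Round up to the nearest whole number: n = 52

52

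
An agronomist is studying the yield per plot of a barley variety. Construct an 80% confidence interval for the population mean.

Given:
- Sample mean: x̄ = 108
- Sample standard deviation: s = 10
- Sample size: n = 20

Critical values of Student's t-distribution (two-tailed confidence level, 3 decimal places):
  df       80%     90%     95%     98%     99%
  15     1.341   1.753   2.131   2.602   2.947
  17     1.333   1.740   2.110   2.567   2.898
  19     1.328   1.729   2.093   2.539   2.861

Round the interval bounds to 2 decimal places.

The population standard deviation σ is unknown (only the sample standard deviation s is given), so use a t-interval with df = n - 1 = 20 - 1 = 19.

For 80% confidence with df = 19, t* = 1.328 (from t-table)

Standard error: SE = s/√n = 10/√20 = 2.236068

Margin of error: E = t* × SE = 1.328 × 2.236068 = 2.9695

T-interval: x̄ ± E = 108 ± 2.9695 = (105.0305, 110.9695)

Rounded to 2 decimal places:

(105.03, 110.97)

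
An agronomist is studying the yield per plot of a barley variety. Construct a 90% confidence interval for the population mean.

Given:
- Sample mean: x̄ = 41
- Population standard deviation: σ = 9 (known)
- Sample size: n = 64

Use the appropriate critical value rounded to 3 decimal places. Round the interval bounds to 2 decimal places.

The population standard deviation σ is known, so use a z-interval (standard normal critical value).

For 90% confidence, z* = 1.645 (from standard normal table)

Standard error: SE = σ/√n = 9/√64 = 1.125000

Margin of error: E = z* × SE = 1.645 × 1.125000 = 1.8506

Z-interval: x̄ ± E = 41 ± 1.8506 = (39.1494, 42.8506)

Rounded to 2 decimal places:

(39.15, 42.85)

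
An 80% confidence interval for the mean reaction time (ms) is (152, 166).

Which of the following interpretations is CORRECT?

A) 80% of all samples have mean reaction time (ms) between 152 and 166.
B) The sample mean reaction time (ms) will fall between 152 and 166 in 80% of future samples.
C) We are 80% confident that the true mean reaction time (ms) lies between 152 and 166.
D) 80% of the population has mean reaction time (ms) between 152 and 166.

A confidence interval represents our confidence in the procedure, not a probability statement about the parameter.

Key concept: If we repeated this sampling process many times and computed an 80% CI each time, about 80% of those intervals would contain the true population parameter.

For this specific interval (152, 166):
- Midpoint (point estimate): 159
- Margin of error: 7

The correct interpretation is the one stating confidence that the true parameter lies in the interval — option C.

C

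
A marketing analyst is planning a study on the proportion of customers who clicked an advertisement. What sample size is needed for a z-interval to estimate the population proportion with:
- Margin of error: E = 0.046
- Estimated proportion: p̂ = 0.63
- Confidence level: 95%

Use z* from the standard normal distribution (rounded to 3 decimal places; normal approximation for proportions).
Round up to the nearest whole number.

Using z* for proportion z-interval (normal approximation).

For 95% confidence, z* = 1.96 (from standard normal table)

Sample size formula for proportion z-interval: n = z*²p̂(1-p̂)/E²

n = 1.96² × 0.63 × 0.37 / 0.046²
  = 3.8416 × 0.2331 / 0.002116
  = 423.1933

Round up to the nearest whole number: n = 424

424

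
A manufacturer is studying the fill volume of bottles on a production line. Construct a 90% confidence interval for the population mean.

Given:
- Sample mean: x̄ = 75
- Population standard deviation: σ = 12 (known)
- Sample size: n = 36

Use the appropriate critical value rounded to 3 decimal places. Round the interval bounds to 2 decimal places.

The population standard deviation σ is known, so use a z-interval (standard normal critical value).

For 90% confidence, z* = 1.645 (from standard normal table)

Standard error: SE = σ/√n = 12/√36 = 2.000000

Margin of error: E = z* × SE = 1.645 × 2.000000 = 3.2900

Z-interval: x̄ ± E = 75 ± 3.2900 = (71.7100, 78.2900)

Rounded to 2 decimal places:

(71.71, 78.29)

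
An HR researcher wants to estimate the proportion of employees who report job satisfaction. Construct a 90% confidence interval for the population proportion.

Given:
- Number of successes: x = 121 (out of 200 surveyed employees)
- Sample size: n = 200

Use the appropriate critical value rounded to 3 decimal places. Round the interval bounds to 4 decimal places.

Sample proportion: p̂ = 121/200 = 0.605000

Check conditions for normal approximation:
  np̂ = 121 ≥ 10 ✓
  n(1-p̂) = 79 ≥ 10 ✓

The sample is large enough, so use a z-interval (normal approximation) for the proportion.

For 90% confidence, z* = 1.645 (from standard normal table)

Standard error: SE = √(p̂(1-p̂)/n) = √(0.605000×0.395000/200) = 0.03456696

Margin of error: E = z* × SE = 1.645 × 0.03456696 = 0.056863

Z-interval: p̂ ± E = 0.605000 ± 0.056863 = (0.548137, 0.661863)

Rounded to 4 decimal places:

(0.5481, 0.6619)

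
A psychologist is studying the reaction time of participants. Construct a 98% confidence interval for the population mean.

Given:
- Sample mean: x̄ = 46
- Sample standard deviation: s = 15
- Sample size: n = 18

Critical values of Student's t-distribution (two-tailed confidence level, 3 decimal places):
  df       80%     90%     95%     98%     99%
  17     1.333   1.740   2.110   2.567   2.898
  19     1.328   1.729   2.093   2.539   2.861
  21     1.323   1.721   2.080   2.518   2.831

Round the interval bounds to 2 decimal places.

The population standard deviation σ is unknown (only the sample standard deviation s is given), so use a t-interval with df = n - 1 = 18 - 1 = 17.

For 98% confidence with df = 17, t* = 2.567 (from t-table)

Standard error: SE = s/√n = 15/√18 = 3.535534

Margin of error: E = t* × SE = 2.567 × 3.535534 = 9.0757

T-interval: x̄ ± E = 46 ± 9.0757 = (36.9243, 55.0757)

Rounded to 2 decimal places:

(36.92, 55.08)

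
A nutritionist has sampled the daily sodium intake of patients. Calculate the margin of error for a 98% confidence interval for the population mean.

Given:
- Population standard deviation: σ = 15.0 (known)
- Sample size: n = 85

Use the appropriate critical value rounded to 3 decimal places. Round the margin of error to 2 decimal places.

The population standard deviation σ is known, so use the z-interval margin of error formula.

For 98% confidence, z* = 2.326 (from standard normal table)

Margin of error formula for z-interval: E = z* × σ/√n

E = 2.326 × 15.0/√85
  = 2.326 × 1.626978
  = 3.7844

Rounded to 2 decimal places:

3.78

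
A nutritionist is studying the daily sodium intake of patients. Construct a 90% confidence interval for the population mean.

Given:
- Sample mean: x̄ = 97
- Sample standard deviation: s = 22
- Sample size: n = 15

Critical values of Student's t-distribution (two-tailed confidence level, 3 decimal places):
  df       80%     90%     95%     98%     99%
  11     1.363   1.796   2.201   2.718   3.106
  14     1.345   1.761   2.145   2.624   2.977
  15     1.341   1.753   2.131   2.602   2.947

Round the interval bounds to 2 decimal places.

The population standard deviation σ is unknown (only the sample standard deviation s is given), so use a t-interval with df = n - 1 = 15 - 1 = 14.

For 90% confidence with df = 14, t* = 1.761 (from t-table)

Standard error: SE = s/√n = 22/√15 = 5.680376

Margin of error: E = t* × SE = 1.761 × 5.680376 = 10.0031

T-interval: x̄ ± E = 97 ± 10.0031 = (86.9969, 107.0031)

Rounded to 2 decimal places:

(87.00, 107.00)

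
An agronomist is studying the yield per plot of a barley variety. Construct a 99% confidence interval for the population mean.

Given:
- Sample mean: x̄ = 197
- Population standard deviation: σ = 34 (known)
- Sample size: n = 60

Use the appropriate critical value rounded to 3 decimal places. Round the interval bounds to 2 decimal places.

The population standard deviation σ is known, so use a z-interval (standard normal critical value).

For 99% confidence, z* = 2.576 (from standard normal table)

Standard error: SE = σ/√n = 34/√60 = 4.389381

Margin of error: E = z* × SE = 2.576 × 4.389381 = 11.3070

Z-interval: x̄ ± E = 197 ± 11.3070 = (185.6930, 208.3070)

Rounded to 2 decimal places:

(185.69, 208.31)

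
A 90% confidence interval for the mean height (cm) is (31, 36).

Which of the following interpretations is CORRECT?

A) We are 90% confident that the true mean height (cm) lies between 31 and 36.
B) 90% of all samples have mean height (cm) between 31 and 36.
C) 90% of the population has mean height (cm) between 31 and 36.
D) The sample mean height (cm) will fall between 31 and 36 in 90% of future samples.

A confidence interval represents our confidence in the procedure, not a probability statement about the parameter.

Key concept: If we repeated this sampling process many times and computed a 90% CI each time, about 90% of those intervals would contain the true population parameter.

For this specific interval (31, 36):
- Midpoint (point estimate): 33.5
- Margin of error: 2.5

The correct interpretation is the one stating confidence that the true parameter lies in the interval — option A.

A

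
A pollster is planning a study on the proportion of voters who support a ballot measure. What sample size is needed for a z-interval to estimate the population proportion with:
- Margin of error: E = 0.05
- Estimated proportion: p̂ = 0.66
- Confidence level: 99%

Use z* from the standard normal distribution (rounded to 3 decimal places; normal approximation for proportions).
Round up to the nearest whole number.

Using z* for proportion z-interval (normal approximation).

For 99% confidence, z* = 2.576 (from standard normal table)

Sample size formula for proportion z-interval: n = z*²p̂(1-p̂)/E²

n = 2.576² × 0.66 × 0.34 / 0.05²
  = 6.635776 × 0.2244 / 0.0025
  = 595.6273

Round up to the nearest whole number: n = 596

596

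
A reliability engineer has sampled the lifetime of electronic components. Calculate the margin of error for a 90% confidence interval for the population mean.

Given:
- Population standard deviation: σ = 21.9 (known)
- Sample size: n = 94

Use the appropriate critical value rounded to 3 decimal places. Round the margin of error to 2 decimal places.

The population standard deviation σ is known, so use the z-interval margin of error formula.

For 90% confidence, z* = 1.645 (from standard normal table)

Margin of error formula for z-interval: E = z* × σ/√n

E = 1.645 × 21.9/√94
  = 1.645 × 2.258813
  = 3.7157

Rounded to 2 decimal places:

3.72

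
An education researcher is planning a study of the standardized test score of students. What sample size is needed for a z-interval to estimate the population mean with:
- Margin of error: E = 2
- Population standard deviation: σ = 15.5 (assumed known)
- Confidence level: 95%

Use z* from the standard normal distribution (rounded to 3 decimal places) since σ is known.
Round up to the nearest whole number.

Using z* since population σ is known (z-interval formula).

For 95% confidence, z* = 1.96 (from standard normal table)

Sample size formula for z-interval: n = (z*σ/E)²

n = (1.96 × 15.5 / 2)²
  = (15.190000)²
  = 230.7361

Round up to the nearest whole number: n = 231

231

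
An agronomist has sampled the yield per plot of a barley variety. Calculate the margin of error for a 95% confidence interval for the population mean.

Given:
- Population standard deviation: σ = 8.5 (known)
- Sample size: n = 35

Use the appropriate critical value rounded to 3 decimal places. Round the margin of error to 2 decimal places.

The population standard deviation σ is known, so use the z-interval margin of error formula.

For 95% confidence, z* = 1.96 (from standard normal table)

Margin of error formula for z-interval: E = z* × σ/√n

E = 1.96 × 8.5/√35
  = 1.96 × 1.436762
  = 2.8161

Rounded to 2 decimal places:

2.82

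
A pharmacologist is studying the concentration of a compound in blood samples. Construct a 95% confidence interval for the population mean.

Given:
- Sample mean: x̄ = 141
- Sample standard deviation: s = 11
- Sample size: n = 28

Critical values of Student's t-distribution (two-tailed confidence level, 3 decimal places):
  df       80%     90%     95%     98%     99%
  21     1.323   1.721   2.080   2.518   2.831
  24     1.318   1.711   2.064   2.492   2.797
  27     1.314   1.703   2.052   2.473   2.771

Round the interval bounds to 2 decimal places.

The population standard deviation σ is unknown (only the sample standard deviation s is given), so use a t-interval with df = n - 1 = 28 - 1 = 27.

For 95% confidence with df = 27, t* = 2.052 (from t-table)

Standard error: SE = s/√n = 11/√28 = 2.078805

Margin of error: E = t* × SE = 2.052 × 2.078805 = 4.2657

T-interval: x̄ ± E = 141 ± 4.2657 = (136.7343, 145.2657)

Rounded to 2 decimal places:

(136.73, 145.27)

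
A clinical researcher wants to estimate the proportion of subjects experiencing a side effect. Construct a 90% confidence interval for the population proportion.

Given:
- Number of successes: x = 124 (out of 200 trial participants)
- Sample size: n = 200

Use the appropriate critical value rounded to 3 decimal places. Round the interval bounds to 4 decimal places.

Sample proportion: p̂ = 124/200 = 0.620000

Check conditions for normal approximation:
  np̂ = 124 ≥ 10 ✓
  n(1-p̂) = 76 ≥ 10 ✓

The sample is large enough, so use a z-interval (normal approximation) for the proportion.

For 90% confidence, z* = 1.645 (from standard normal table)

Standard error: SE = √(p̂(1-p̂)/n) = √(0.620000×0.380000/200) = 0.03432200

Margin of error: E = z* × SE = 1.645 × 0.03432200 = 0.056460

Z-interval: p̂ ± E = 0.620000 ± 0.056460 = (0.563540, 0.676460)

Rounded to 4 decimal places:

(0.5635, 0.6765)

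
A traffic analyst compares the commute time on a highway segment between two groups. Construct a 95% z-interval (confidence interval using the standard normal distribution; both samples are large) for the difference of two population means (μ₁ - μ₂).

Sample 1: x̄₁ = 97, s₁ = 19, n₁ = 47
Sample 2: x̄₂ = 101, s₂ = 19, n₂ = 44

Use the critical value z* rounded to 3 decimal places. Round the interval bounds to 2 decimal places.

Both samples are large (n₁ = 47 ≥ 30, n₂ = 44 ≥ 30), so a z-interval for the difference of means applies.

Point estimate: x̄₁ - x̄₂ = 97 - 101 = -4

Standard error: SE = √(s₁²/n₁ + s₂²/n₂)
= √(19²/47 + 19²/44)
= √(7.680851 + 8.204545)
= 3.985649

For 95% confidence, z* = 1.96 (from standard normal table)
Margin of error: E = z* × SE = 1.96 × 3.985649 = 7.8119

Z-interval: (x̄₁ - x̄₂) ± E = -4 ± 7.8119 = (-11.8119, 3.8119)

Rounded to 2 decimal places:

(-11.81, 3.81)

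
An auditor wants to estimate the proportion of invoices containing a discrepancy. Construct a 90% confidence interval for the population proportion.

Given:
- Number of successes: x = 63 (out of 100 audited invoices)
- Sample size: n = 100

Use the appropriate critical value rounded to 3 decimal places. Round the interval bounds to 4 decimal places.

Sample proportion: p̂ = 63/100 = 0.630000

Check conditions for normal approximation:
  np̂ = 63 ≥ 10 ✓
  n(1-p̂) = 37 ≥ 10 ✓

The sample is large enough, so use a z-interval (normal approximation) for the proportion.

For 90% confidence, z* = 1.645 (from standard normal table)

Standard error: SE = √(p̂(1-p̂)/n) = √(0.630000×0.370000/100) = 0.04828043

Margin of error: E = z* × SE = 1.645 × 0.04828043 = 0.079421

Z-interval: p̂ ± E = 0.630000 ± 0.079421 = (0.550579, 0.709421)

Rounded to 4 decimal places:

(0.5506, 0.7094)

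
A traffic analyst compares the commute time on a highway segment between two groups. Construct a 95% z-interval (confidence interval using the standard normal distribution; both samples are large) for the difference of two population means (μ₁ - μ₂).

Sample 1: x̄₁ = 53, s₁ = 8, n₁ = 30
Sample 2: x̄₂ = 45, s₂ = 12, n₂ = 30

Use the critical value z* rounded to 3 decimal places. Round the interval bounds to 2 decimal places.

Both samples are large (n₁ = 30 ≥ 30, n₂ = 30 ≥ 30), so a z-interval for the difference of means applies.

Point estimate: x̄₁ - x̄₂ = 53 - 45 = 8

Standard error: SE = √(s₁²/n₁ + s₂²/n₂)
= √(8²/30 + 12²/30)
= √(2.133333 + 4.800000)
= 2.633122

For 95% confidence, z* = 1.96 (from standard normal table)
Margin of error: E = z* × SE = 1.96 × 2.633122 = 5.1609

Z-interval: (x̄₁ - x̄₂) ± E = 8 ± 5.1609 = (2.8391, 13.1609)

Rounded to 2 decimal places:

(2.84, 13.16)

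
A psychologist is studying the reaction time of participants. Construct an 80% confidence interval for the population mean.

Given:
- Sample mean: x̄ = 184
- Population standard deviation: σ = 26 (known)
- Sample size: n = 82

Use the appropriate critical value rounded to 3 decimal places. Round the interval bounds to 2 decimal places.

The population standard deviation σ is known, so use a z-interval (standard normal critical value).

For 80% confidence, z* = 1.282 (from standard normal table)

Standard error: SE = σ/√n = 26/√82 = 2.871220

Margin of error: E = z* × SE = 1.282 × 2.871220 = 3.6809

Z-interval: x̄ ± E = 184 ± 3.6809 = (180.3191, 187.6809)

Rounded to 2 decimal places:

(180.32, 187.68)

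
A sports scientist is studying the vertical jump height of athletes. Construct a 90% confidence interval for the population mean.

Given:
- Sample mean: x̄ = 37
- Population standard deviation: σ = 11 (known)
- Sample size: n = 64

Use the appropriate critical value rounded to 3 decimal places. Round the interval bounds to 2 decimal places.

The population standard deviation σ is known, so use a z-interval (standard normal critical value).

For 90% confidence, z* = 1.645 (from standard normal table)

Standard error: SE = σ/√n = 11/√64 = 1.375000

Margin of error: E = z* × SE = 1.645 × 1.375000 = 2.2619

Z-interval: x̄ ± E = 37 ± 2.2619 = (34.7381, 39.2619)

Rounded to 2 decimal places:

(34.74, 39.26)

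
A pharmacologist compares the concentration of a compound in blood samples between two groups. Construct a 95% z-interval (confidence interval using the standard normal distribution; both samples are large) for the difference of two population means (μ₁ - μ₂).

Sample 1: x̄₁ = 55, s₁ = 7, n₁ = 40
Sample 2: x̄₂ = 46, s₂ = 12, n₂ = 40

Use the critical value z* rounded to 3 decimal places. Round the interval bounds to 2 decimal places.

Both samples are large (n₁ = 40 ≥ 30, n₂ = 40 ≥ 30), so a z-interval for the difference of means applies.

Point estimate: x̄₁ - x̄₂ = 55 - 46 = 9

Standard error: SE = √(s₁²/n₁ + s₂²/n₂)
= √(7²/40 + 12²/40)
= √(1.225000 + 3.600000)
= 2.196588

For 95% confidence, z* = 1.96 (from standard normal table)
Margin of error: E = z* × SE = 1.96 × 2.196588 = 4.3053

Z-interval: (x̄₁ - x̄₂) ± E = 9 ± 4.3053 = (4.6947, 13.3053)

Rounded to 2 decimal places:

(4.69, 13.31)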